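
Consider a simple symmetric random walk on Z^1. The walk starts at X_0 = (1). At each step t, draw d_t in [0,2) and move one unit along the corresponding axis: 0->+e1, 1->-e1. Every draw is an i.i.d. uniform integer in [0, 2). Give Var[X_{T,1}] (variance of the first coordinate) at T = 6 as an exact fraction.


Outcome values over d=0..1: [1, -1]
Σy = 0, Σy² = 2, M = 2
μ = 0/2 = 0,  σ² = 2/2 − (0)² = 1
Independent increments: Var[X_6] = 6·σ² = 6·(1) = 6

6


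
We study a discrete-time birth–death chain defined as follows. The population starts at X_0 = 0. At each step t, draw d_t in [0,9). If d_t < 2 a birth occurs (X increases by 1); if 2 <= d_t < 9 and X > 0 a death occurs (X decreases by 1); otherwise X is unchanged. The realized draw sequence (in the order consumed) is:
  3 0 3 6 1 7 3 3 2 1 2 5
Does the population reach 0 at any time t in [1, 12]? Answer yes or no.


t=0: X=0, d=3 → hold, X_1=0
t=1: X=0, d=0 → birth, X_2=1
t=2: X=1, d=3 → death, X_3=0
t=3: X=0, d=6 → hold, X_4=0
t=4: X=0, d=1 → birth, X_5=1
t=5: X=1, d=7 → death, X_6=0
t=6: X=0, d=3 → hold, X_7=0
t=7: X=0, d=3 → hold, X_8=0
t=8: X=0, d=2 → hold, X_9=0
t=9: X=0, d=1 → birth, X_10=1
t=10: X=1, d=2 → death, X_11=0
t=11: X=0, d=5 → hold, X_12=0

yes


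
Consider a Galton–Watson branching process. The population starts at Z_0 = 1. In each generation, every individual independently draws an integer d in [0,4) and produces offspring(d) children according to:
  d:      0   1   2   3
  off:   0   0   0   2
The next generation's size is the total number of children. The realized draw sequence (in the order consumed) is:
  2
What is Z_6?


gen 0: Z_0=1, draws=[2], offspring=[0], Z_1=0
gen 1: Z_1=0, draws=[], offspring=[], Z_2=0
gen 2: Z_2=0, draws=[], offspring=[], Z_3=0
gen 3: Z_3=0, draws=[], offspring=[], Z_4=0
gen 4: Z_4=0, draws=[], offspring=[], Z_5=0
gen 5: Z_5=0, draws=[], offspring=[], Z_6=0

0


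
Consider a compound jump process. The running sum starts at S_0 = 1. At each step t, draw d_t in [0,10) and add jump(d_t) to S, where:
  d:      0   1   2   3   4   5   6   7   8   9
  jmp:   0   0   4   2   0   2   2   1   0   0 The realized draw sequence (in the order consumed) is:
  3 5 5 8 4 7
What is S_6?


8

t=0: S=1, d=3, jump=2, S_1=3
t=1: S=3, d=5, jump=2, S_2=5
t=2: S=5, d=5, jump=2, S_3=7
t=3: S=7, d=8, jump=0, S_4=7
t=4: S=7, d=4, jump=0, S_5=7
t=5: S=7, d=7, jump=1, S_6=8


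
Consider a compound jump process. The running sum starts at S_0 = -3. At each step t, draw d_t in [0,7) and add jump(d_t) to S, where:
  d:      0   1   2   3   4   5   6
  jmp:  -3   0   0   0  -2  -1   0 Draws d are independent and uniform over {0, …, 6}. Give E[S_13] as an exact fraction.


Outcome values over d=0..6: [-3, 0, 0, 0, -2, -1, 0]
Σy = -6, Σy² = 14, M = 7
μ = -6/7 = -6/7,  σ² = 14/7 − (-6/7)² = 62/49
E[S_13] = -3 + 13·(-6/7) = -99/7

-99/7


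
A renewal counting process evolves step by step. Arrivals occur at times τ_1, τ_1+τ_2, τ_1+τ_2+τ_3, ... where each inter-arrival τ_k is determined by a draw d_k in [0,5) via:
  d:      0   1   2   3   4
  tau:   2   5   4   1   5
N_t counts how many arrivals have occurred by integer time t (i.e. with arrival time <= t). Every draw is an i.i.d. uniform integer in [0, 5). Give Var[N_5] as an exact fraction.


3492474/9765625

Inter-arrival values over d=0..4: [2, 5, 4, 1, 5]
Each d has probability 1/5, so the pmf of τ is: f(1) = 1/5, f(2) = 1/5, f(4) = 1/5, f(5) = 2/5
Let p_n(j) = P(N_n = j), with p_0 = [1]. Condition on τ_1: p_n(0) = P(τ > n), and for j >= 1, p_n(j) = Σ_{k<=n} f(k)·p_{n−k}(j−1)
p_1 = [4/5, 1/5]  (j = 0..1)
p_2 = [3/5, 9/25, 1/25]  (j = 0..2)
p_3 = [3/5, 7/25, 14/125, 1/125]  (j = 0..3)
p_4 = [2/5, 11/25, 16/125, 19/625, 1/625]  (j = 0..4)
p_5 = [0, 19/25, 23/125, 6/125, 24/3125, 1/3125]  (j = 0..5)
E[N_5] = Σ j·p_5(j) = 4076/3125;  E[N_5²] = Σ j²·p_5(j) = 6434/3125
Var[N_5] = 6434/3125 − (4076/3125)² = 3492474/9765625


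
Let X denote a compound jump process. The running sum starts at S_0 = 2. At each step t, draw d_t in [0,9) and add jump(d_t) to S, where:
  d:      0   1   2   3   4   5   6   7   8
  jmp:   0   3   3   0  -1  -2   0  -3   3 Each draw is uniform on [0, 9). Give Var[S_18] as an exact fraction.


Outcome values over d=0..8: [0, 3, 3, 0, -1, -2, 0, -3, 3]
Σy = 3, Σy² = 41, M = 9
μ = 3/9 = 1/3,  σ² = 41/9 − (1/3)² = 40/9
Independent increments: Var[S_18] = 18·σ² = 18·(40/9) = 80

80


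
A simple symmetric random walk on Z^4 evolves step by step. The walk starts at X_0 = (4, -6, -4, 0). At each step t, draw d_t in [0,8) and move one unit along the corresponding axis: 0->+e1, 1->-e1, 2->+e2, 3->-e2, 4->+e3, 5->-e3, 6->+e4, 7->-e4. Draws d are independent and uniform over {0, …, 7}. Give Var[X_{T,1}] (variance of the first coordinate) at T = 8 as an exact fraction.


2

Outcome values over d=0..7: [1, -1, 0, 0, 0, 0, 0, 0]
Σy = 0, Σy² = 2, M = 8
μ = 0/8 = 0,  σ² = 2/8 − (0)² = 1/4
Independent increments: Var[X_8] = 8·σ² = 8·(1/4) = 2


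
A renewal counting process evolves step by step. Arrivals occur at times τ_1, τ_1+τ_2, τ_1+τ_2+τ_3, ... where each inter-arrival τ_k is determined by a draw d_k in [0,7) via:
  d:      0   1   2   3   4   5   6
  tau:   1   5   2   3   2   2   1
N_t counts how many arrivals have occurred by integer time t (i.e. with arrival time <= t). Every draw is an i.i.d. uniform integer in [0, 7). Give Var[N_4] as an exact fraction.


4680364/5764801

Inter-arrival values over d=0..6: [1, 5, 2, 3, 2, 2, 1]
Each d has probability 1/7, so the pmf of τ is: f(1) = 2/7, f(2) = 3/7, f(3) = 1/7, f(5) = 1/7
Let p_n(j) = P(N_n = j), with p_0 = [1]. Condition on τ_1: p_n(0) = P(τ > n), and for j >= 1, p_n(j) = Σ_{k<=n} f(k)·p_{n−k}(j−1)
p_1 = [5/7, 2/7]  (j = 0..1)
p_2 = [2/7, 31/49, 4/49]  (j = 0..2)
p_3 = [1/7, 26/49, 104/343, 8/343]  (j = 0..3)
p_4 = [1/7, 13/49, 159/343, 292/2401, 16/2401]  (j = 0..4)
E[N_4] = Σ j·p_4(j) = 3803/2401;  E[N_4²] = Σ j²·p_4(j) = 1139/343
Var[N_4] = 1139/343 − (3803/2401)² = 4680364/5764801


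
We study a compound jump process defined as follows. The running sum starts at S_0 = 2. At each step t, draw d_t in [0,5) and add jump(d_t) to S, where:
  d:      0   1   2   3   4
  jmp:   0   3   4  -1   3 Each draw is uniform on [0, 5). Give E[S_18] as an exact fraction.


Outcome values over d=0..4: [0, 3, 4, -1, 3]
Σy = 9, Σy² = 35, M = 5
μ = 9/5 = 9/5,  σ² = 35/5 − (9/5)² = 94/25
E[S_18] = 2 + 18·(9/5) = 172/5

172/5


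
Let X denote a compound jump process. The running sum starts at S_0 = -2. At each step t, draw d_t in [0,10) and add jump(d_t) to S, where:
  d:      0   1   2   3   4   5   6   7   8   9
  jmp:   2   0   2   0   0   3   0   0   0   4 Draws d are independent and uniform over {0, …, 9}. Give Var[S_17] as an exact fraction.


Outcome values over d=0..9: [2, 0, 2, 0, 0, 3, 0, 0, 0, 4]
Σy = 11, Σy² = 33, M = 10
μ = 11/10 = 11/10,  σ² = 33/10 − (11/10)² = 209/100
Independent increments: Var[S_17] = 17·σ² = 17·(209/100) = 3553/100

3553/100


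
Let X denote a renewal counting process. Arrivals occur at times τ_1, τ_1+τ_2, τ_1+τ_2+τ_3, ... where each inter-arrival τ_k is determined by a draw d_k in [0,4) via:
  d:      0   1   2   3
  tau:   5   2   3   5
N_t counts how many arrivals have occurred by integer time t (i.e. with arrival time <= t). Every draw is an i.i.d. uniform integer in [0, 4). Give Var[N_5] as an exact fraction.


Inter-arrival values over d=0..3: [5, 2, 3, 5]
Each d has probability 1/4, so the pmf of τ is: f(2) = 1/4, f(3) = 1/4, f(5) = 1/2
Let p_n(j) = P(N_n = j), with p_0 = [1]. Condition on τ_1: p_n(0) = P(τ > n), and for j >= 1, p_n(j) = Σ_{k<=n} f(k)·p_{n−k}(j−1)
p_1 = [1]  (j = 0)
p_2 = [3/4, 1/4]  (j = 0..1)
p_3 = [1/2, 1/2]  (j = 0..1)
p_4 = [1/2, 7/16, 1/16]  (j = 0..2)
p_5 = [0, 13/16, 3/16]  (j = 0..2)
E[N_5] = Σ j·p_5(j) = 19/16;  E[N_5²] = Σ j²·p_5(j) = 25/16
Var[N_5] = 25/16 − (19/16)² = 39/256

39/256


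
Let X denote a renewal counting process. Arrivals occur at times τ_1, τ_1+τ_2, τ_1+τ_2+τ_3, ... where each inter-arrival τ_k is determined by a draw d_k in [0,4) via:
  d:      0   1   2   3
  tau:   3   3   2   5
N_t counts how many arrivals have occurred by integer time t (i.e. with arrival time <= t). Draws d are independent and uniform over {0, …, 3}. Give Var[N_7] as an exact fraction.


1559/4096

Inter-arrival values over d=0..3: [3, 3, 2, 5]
Each d has probability 1/4, so the pmf of τ is: f(2) = 1/4, f(3) = 1/2, f(5) = 1/4
Let p_n(j) = P(N_n = j), with p_0 = [1]. Condition on τ_1: p_n(0) = P(τ > n), and for j >= 1, p_n(j) = Σ_{k<=n} f(k)·p_{n−k}(j−1)
p_1 = [1]  (j = 0)
p_2 = [3/4, 1/4]  (j = 0..1)
p_3 = [1/4, 3/4]  (j = 0..1)
p_4 = [1/4, 11/16, 1/16]  (j = 0..2)
p_5 = [0, 11/16, 5/16]  (j = 0..2)
p_6 = [0, 7/16, 35/64, 1/64]  (j = 0..3)
p_7 = [0, 5/16, 37/64, 7/64]  (j = 0..3)
E[N_7] = Σ j·p_7(j) = 115/64;  E[N_7²] = Σ j²·p_7(j) = 231/64
Var[N_7] = 231/64 − (115/64)² = 1559/4096


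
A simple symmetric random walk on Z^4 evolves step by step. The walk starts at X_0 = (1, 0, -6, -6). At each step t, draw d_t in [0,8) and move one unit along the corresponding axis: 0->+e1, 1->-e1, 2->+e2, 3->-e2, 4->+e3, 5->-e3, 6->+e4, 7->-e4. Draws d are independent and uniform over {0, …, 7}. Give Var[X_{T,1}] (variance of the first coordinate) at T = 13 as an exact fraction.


Outcome values over d=0..7: [1, -1, 0, 0, 0, 0, 0, 0]
Σy = 0, Σy² = 2, M = 8
μ = 0/8 = 0,  σ² = 2/8 − (0)² = 1/4
Independent increments: Var[X_13] = 13·σ² = 13·(1/4) = 13/4

13/4


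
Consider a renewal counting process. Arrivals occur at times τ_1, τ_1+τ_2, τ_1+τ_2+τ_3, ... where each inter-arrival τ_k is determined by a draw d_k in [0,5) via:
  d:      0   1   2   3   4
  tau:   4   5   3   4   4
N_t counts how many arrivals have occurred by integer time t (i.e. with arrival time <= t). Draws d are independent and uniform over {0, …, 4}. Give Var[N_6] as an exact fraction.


Inter-arrival values over d=0..4: [4, 5, 3, 4, 4]
Each d has probability 1/5, so the pmf of τ is: f(3) = 1/5, f(4) = 3/5, f(5) = 1/5
Let p_n(j) = P(N_n = j), with p_0 = [1]. Condition on τ_1: p_n(0) = P(τ > n), and for j >= 1, p_n(j) = Σ_{k<=n} f(k)·p_{n−k}(j−1)
p_1 = [1]  (j = 0)
p_2 = [1]  (j = 0)
p_3 = [4/5, 1/5]  (j = 0..1)
p_4 = [1/5, 4/5]  (j = 0..1)
p_5 = [0, 1]  (j = 0..1)
p_6 = [0, 24/25, 1/25]  (j = 0..2)
E[N_6] = Σ j·p_6(j) = 26/25;  E[N_6²] = Σ j²·p_6(j) = 28/25
Var[N_6] = 28/25 − (26/25)² = 24/625

24/625


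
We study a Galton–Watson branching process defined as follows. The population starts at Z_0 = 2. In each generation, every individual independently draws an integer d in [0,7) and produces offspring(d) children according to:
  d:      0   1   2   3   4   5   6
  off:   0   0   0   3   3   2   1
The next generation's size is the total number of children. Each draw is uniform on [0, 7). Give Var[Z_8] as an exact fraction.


14265461409638400/33232930569601

Outcome values over d=0..6: [0, 0, 0, 3, 3, 2, 1]
Σy = 9, Σy² = 23, M = 7
μ = 9/7 = 9/7,  σ² = 23/7 − (9/7)² = 80/49
V_0 = 0, E_0 = 2
V_1 = 80/49·E_0 + (9/7)²·V_0 = 160/49;  E_1 = 18/7
V_2 = 80/49·E_1 + (9/7)²·V_1 = 23040/2401;  E_2 = 162/49
V_3 = 80/49·E_2 + (9/7)²·V_2 = 2501280/117649;  E_3 = 1458/343
V_4 = 80/49·E_3 + (9/7)²·V_3 = 242611200/5764801;  E_4 = 13122/2401
V_5 = 80/49·E_4 + (9/7)²·V_4 = 22171980960/282475249;  E_5 = 118098/16807
V_6 = 80/49·E_5 + (9/7)²·V_5 = 1954720304640/13841287201;  E_6 = 1062882/117649
V_7 = 80/49·E_6 + (9/7)²·V_6 = 168336105029280/678223072849;  E_7 = 9565938/823543
V_8 = 80/49·E_7 + (9/7)²·V_7 = 14265461409638400/33232930569601;  E_8 = 86093442/5764801


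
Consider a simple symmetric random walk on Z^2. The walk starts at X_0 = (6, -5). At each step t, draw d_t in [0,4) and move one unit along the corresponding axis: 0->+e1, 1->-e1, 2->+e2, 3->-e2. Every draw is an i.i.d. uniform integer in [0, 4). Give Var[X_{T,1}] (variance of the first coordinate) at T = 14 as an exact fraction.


Outcome values over d=0..3: [1, -1, 0, 0]
Σy = 0, Σy² = 2, M = 4
μ = 0/4 = 0,  σ² = 2/4 − (0)² = 1/2
Independent increments: Var[X_14] = 14·σ² = 14·(1/2) = 7

7


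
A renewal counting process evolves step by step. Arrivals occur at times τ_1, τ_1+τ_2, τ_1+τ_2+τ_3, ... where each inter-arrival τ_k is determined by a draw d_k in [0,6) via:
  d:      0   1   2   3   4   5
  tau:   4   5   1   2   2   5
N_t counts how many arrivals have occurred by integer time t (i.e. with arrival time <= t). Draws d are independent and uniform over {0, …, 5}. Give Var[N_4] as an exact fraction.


Inter-arrival values over d=0..5: [4, 5, 1, 2, 2, 5]
Each d has probability 1/6, so the pmf of τ is: f(1) = 1/6, f(2) = 1/3, f(4) = 1/6, f(5) = 1/3
Let p_n(j) = P(N_n = j), with p_0 = [1]. Condition on τ_1: p_n(0) = P(τ > n), and for j >= 1, p_n(j) = Σ_{k<=n} f(k)·p_{n−k}(j−1)
p_1 = [5/6, 1/6]  (j = 0..1)
p_2 = [1/2, 17/36, 1/36]  (j = 0..2)
p_3 = [1/2, 13/36, 29/216, 1/216]  (j = 0..3)
p_4 = [1/3, 5/12, 47/216, 41/1296, 1/1296]  (j = 0..4)
E[N_4] = Σ j·p_4(j) = 1231/1296;  E[N_4²] = Σ j²·p_4(j) = 2053/1296
Var[N_4] = 2053/1296 − (1231/1296)² = 1145327/1679616

1145327/1679616


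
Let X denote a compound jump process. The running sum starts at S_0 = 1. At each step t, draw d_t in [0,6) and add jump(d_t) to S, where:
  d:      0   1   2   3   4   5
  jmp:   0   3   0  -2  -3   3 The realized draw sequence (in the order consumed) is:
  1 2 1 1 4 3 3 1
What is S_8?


t=0: S=1, d=1, jump=3, S_1=4
t=1: S=4, d=2, jump=0, S_2=4
t=2: S=4, d=1, jump=3, S_3=7
t=3: S=7, d=1, jump=3, S_4=10
t=4: S=10, d=4, jump=-3, S_5=7
t=5: S=7, d=3, jump=-2, S_6=5
t=6: S=5, d=3, jump=-2, S_7=3
t=7: S=3, d=1, jump=3, S_8=6

6


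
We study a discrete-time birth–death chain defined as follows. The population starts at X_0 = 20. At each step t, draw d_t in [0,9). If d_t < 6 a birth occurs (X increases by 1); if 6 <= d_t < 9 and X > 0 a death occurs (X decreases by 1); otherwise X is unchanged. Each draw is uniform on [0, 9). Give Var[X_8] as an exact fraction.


64/9

X can drop by at most 1 per step and X_0 = 20 > T = 8, so X_t >= 20 − t >= 12 > 0 for every t <= 8: the floor at 0 (the 'and X > 0' condition) never binds. Hence X_8 = X_0 + Σ_{t<8} Y_t with i.i.d. increments Y_t = y(d_t) ∈ {+1, −1, 0}.
Outcome values over d=0..8: [1, 1, 1, 1, 1, 1, -1, -1, -1]
Σy = 3, Σy² = 9, M = 9
μ = 3/9 = 1/3,  σ² = 9/9 − (1/3)² = 8/9
Independent increments: Var[X_8] = 8·σ² = 8·(8/9) = 64/9


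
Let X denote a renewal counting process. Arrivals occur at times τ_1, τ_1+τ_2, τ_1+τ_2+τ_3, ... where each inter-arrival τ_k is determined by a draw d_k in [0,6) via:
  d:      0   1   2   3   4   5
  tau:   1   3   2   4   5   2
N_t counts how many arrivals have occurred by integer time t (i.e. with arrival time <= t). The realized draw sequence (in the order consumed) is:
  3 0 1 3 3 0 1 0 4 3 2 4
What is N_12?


draw d_1=3: τ_1=4, arrival time A_1=4
draw d_2=0: τ_2=1, arrival time A_2=5
draw d_3=1: τ_3=3, arrival time A_3=8
draw d_4=3: τ_4=4, arrival time A_4=12
draw d_5=3: τ_5=4, arrival time A_5=16
draw d_6=0: τ_6=1, arrival time A_6=17
draw d_7=1: τ_7=3, arrival time A_7=20
draw d_8=0: τ_8=1, arrival time A_8=21
draw d_9=4: τ_9=5, arrival time A_9=26
draw d_10=3: τ_10=4, arrival time A_10=30
draw d_11=2: τ_11=2, arrival time A_11=32
draw d_12=4: τ_12=5, arrival time A_12=37
N_t over t=0..12: 0:0 1:0 2:0 3:0 4:1 5:2 6:2 7:2 8:3 9:3 10:3 11:3 12:4

4


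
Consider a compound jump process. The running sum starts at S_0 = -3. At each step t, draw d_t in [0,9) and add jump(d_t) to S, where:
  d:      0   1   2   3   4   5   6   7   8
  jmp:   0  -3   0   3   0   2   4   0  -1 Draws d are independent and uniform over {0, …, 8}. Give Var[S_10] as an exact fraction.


3260/81

Outcome values over d=0..8: [0, -3, 0, 3, 0, 2, 4, 0, -1]
Σy = 5, Σy² = 39, M = 9
μ = 5/9 = 5/9,  σ² = 39/9 − (5/9)² = 326/81
Independent increments: Var[S_10] = 10·σ² = 10·(326/81) = 3260/81


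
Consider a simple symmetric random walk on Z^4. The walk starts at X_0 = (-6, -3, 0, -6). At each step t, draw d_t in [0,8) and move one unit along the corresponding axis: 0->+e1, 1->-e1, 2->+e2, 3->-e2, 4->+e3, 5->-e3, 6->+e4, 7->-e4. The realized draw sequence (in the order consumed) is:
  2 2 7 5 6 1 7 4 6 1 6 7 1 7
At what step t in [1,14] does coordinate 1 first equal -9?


t=0: X=(-6, -3, 0, -6), d=2 → +e2, X_1=(-6, -2, 0, -6)
t=1: X=(-6, -2, 0, -6), d=2 → +e2, X_2=(-6, -1, 0, -6)
t=2: X=(-6, -1, 0, -6), d=7 → -e4, X_3=(-6, -1, 0, -7)
t=3: X=(-6, -1, 0, -7), d=5 → -e3, X_4=(-6, -1, -1, -7)
t=4: X=(-6, -1, -1, -7), d=6 → +e4, X_5=(-6, -1, -1, -6)
t=5: X=(-6, -1, -1, -6), d=1 → -e1, X_6=(-7, -1, -1, -6)
t=6: X=(-7, -1, -1, -6), d=7 → -e4, X_7=(-7, -1, -1, -7)
t=7: X=(-7, -1, -1, -7), d=4 → +e3, X_8=(-7, -1, 0, -7)
t=8: X=(-7, -1, 0, -7), d=6 → +e4, X_9=(-7, -1, 0, -6)
t=9: X=(-7, -1, 0, -6), d=1 → -e1, X_10=(-8, -1, 0, -6)
t=10: X=(-8, -1, 0, -6), d=6 → +e4, X_11=(-8, -1, 0, -5)
t=11: X=(-8, -1, 0, -5), d=7 → -e4, X_12=(-8, -1, 0, -6)
t=12: X=(-8, -1, 0, -6), d=1 → -e1, X_13=(-9, -1, 0, -6)
t=13: X=(-9, -1, 0, -6), d=7 → -e4, X_14=(-9, -1, 0, -7)

13


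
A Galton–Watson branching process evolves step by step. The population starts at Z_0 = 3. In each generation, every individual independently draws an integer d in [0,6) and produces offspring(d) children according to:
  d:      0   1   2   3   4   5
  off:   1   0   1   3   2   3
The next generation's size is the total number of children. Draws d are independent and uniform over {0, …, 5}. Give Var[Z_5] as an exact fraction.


Outcome values over d=0..5: [1, 0, 1, 3, 2, 3]
Σy = 10, Σy² = 24, M = 6
μ = 10/6 = 5/3,  σ² = 24/6 − (5/3)² = 11/9
V_0 = 0, E_0 = 3
V_1 = 11/9·E_0 + (5/3)²·V_0 = 11/3;  E_1 = 5
V_2 = 11/9·E_1 + (5/3)²·V_1 = 440/27;  E_2 = 25/3
V_3 = 11/9·E_2 + (5/3)²·V_2 = 13475/243;  E_3 = 125/9
V_4 = 11/9·E_3 + (5/3)²·V_3 = 374000/2187;  E_4 = 625/27
V_5 = 11/9·E_4 + (5/3)²·V_4 = 9906875/19683;  E_5 = 3125/81

9906875/19683


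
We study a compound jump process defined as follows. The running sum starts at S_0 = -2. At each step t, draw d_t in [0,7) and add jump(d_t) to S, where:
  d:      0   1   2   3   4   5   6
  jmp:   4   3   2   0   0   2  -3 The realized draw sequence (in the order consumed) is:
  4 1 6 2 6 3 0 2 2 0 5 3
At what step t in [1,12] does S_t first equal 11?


11

t=0: S=-2, d=4, jump=0, S_1=-2
t=1: S=-2, d=1, jump=3, S_2=1
t=2: S=1, d=6, jump=-3, S_3=-2
t=3: S=-2, d=2, jump=2, S_4=0
t=4: S=0, d=6, jump=-3, S_5=-3
t=5: S=-3, d=3, jump=0, S_6=-3
t=6: S=-3, d=0, jump=4, S_7=1
t=7: S=1, d=2, jump=2, S_8=3
t=8: S=3, d=2, jump=2, S_9=5
t=9: S=5, d=0, jump=4, S_10=9
t=10: S=9, d=5, jump=2, S_11=11
t=11: S=11, d=3, jump=0, S_12=11


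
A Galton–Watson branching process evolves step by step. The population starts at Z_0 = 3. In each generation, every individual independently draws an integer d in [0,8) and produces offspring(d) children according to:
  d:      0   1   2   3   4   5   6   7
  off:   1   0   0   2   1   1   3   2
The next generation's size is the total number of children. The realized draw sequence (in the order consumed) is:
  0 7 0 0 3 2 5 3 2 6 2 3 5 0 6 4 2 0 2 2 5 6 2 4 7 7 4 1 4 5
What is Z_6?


gen 0: Z_0=3, draws=[0, 7, 0], offspring=[1, 2, 1], Z_1=4
gen 1: Z_1=4, draws=[0, 3, 2, 5], offspring=[1, 2, 0, 1], Z_2=4
gen 2: Z_2=4, draws=[3, 2, 6, 2], offspring=[2, 0, 3, 0], Z_3=5
gen 3: Z_3=5, draws=[3, 5, 0, 6, 4], offspring=[2, 1, 1, 3, 1], Z_4=8
gen 4: Z_4=8, draws=[2, 0, 2, 2, 5, 6, 2, 4], offspring=[0, 1, 0, 0, 1, 3, 0, 1], Z_5=6
gen 5: Z_5=6, draws=[7, 7, 4, 1, 4, 5], offspring=[2, 2, 1, 0, 1, 1], Z_6=7

7


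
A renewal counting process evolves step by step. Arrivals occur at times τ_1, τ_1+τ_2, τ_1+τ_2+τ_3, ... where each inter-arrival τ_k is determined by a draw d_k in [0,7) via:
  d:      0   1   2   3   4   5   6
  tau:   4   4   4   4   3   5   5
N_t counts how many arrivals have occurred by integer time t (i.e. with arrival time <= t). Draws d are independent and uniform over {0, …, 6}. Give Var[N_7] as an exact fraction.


Inter-arrival values over d=0..6: [4, 4, 4, 4, 3, 5, 5]
Each d has probability 1/7, so the pmf of τ is: f(3) = 1/7, f(4) = 4/7, f(5) = 2/7
Let p_n(j) = P(N_n = j), with p_0 = [1]. Condition on τ_1: p_n(0) = P(τ > n), and for j >= 1, p_n(j) = Σ_{k<=n} f(k)·p_{n−k}(j−1)
p_1 = [1]  (j = 0)
p_2 = [1]  (j = 0)
p_3 = [6/7, 1/7]  (j = 0..1)
p_4 = [2/7, 5/7]  (j = 0..1)
p_5 = [0, 1]  (j = 0..1)
p_6 = [0, 48/49, 1/49]  (j = 0..2)
p_7 = [0, 40/49, 9/49]  (j = 0..2)
E[N_7] = Σ j·p_7(j) = 58/49;  E[N_7²] = Σ j²·p_7(j) = 76/49
Var[N_7] = 76/49 − (58/49)² = 360/2401

360/2401


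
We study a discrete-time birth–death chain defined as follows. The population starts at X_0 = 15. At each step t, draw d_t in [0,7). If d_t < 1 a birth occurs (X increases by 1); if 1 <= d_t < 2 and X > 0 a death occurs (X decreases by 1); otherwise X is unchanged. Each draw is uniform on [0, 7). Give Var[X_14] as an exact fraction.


X can drop by at most 1 per step and X_0 = 15 > T = 14, so X_t >= 15 − t >= 1 > 0 for every t <= 14: the floor at 0 (the 'and X > 0' condition) never binds. Hence X_14 = X_0 + Σ_{t<14} Y_t with i.i.d. increments Y_t = y(d_t) ∈ {+1, −1, 0}.
Outcome values over d=0..6: [1, -1, 0, 0, 0, 0, 0]
Σy = 0, Σy² = 2, M = 7
μ = 0/7 = 0,  σ² = 2/7 − (0)² = 2/7
Independent increments: Var[X_14] = 14·σ² = 14·(2/7) = 4

4


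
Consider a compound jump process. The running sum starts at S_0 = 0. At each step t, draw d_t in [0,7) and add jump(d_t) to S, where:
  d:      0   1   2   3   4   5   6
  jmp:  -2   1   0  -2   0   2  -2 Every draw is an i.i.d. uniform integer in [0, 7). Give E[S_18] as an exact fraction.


-54/7

Outcome values over d=0..6: [-2, 1, 0, -2, 0, 2, -2]
Σy = -3, Σy² = 17, M = 7
μ = -3/7 = -3/7,  σ² = 17/7 − (-3/7)² = 110/49
E[S_18] = 0 + 18·(-3/7) = -54/7


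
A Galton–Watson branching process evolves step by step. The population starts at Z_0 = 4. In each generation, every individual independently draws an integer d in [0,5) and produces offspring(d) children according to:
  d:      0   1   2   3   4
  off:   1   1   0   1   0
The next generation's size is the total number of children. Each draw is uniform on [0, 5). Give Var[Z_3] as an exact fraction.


10584/15625

Outcome values over d=0..4: [1, 1, 0, 1, 0]
Σy = 3, Σy² = 3, M = 5
μ = 3/5 = 3/5,  σ² = 3/5 − (3/5)² = 6/25
V_0 = 0, E_0 = 4
V_1 = 6/25·E_0 + (3/5)²·V_0 = 24/25;  E_1 = 12/5
V_2 = 6/25·E_1 + (3/5)²·V_1 = 576/625;  E_2 = 36/25
V_3 = 6/25·E_2 + (3/5)²·V_2 = 10584/15625;  E_3 = 108/125


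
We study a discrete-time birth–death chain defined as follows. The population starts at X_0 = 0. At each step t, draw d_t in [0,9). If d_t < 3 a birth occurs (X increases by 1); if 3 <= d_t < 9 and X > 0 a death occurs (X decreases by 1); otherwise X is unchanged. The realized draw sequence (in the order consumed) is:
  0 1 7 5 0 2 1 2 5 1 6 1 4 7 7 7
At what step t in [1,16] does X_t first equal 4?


8

t=0: X=0, d=0 → birth, X_1=1
t=1: X=1, d=1 → birth, X_2=2
t=2: X=2, d=7 → death, X_3=1
t=3: X=1, d=5 → death, X_4=0
t=4: X=0, d=0 → birth, X_5=1
t=5: X=1, d=2 → birth, X_6=2
t=6: X=2, d=1 → birth, X_7=3
t=7: X=3, d=2 → birth, X_8=4
t=8: X=4, d=5 → death, X_9=3
t=9: X=3, d=1 → birth, X_10=4
t=10: X=4, d=6 → death, X_11=3
t=11: X=3, d=1 → birth, X_12=4
t=12: X=4, d=4 → death, X_13=3
t=13: X=3, d=7 → death, X_14=2
t=14: X=2, d=7 → death, X_15=1
t=15: X=1, d=7 → death, X_16=0


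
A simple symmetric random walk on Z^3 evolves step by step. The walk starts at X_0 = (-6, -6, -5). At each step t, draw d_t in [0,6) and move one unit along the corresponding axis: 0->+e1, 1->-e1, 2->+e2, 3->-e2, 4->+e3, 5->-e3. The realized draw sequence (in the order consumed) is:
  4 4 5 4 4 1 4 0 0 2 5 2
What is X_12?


t=0: X=(-6, -6, -5), d=4 → +e3, X_1=(-6, -6, -4)
t=1: X=(-6, -6, -4), d=4 → +e3, X_2=(-6, -6, -3)
t=2: X=(-6, -6, -3), d=5 → -e3, X_3=(-6, -6, -4)
t=3: X=(-6, -6, -4), d=4 → +e3, X_4=(-6, -6, -3)
t=4: X=(-6, -6, -3), d=4 → +e3, X_5=(-6, -6, -2)
t=5: X=(-6, -6, -2), d=1 → -e1, X_6=(-7, -6, -2)
t=6: X=(-7, -6, -2), d=4 → +e3, X_7=(-7, -6, -1)
t=7: X=(-7, -6, -1), d=0 → +e1, X_8=(-6, -6, -1)
t=8: X=(-6, -6, -1), d=0 → +e1, X_9=(-5, -6, -1)
t=9: X=(-5, -6, -1), d=2 → +e2, X_10=(-5, -5, -1)
t=10: X=(-5, -5, -1), d=5 → -e3, X_11=(-5, -5, -2)
t=11: X=(-5, -5, -2), d=2 → +e2, X_12=(-5, -4, -2)

(-5, -4, -2)


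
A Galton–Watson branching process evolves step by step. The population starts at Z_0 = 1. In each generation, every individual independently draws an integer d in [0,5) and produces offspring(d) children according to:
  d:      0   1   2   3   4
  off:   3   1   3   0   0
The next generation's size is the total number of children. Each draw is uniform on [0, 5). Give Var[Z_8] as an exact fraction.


Outcome values over d=0..4: [3, 1, 3, 0, 0]
Σy = 7, Σy² = 19, M = 5
μ = 7/5 = 7/5,  σ² = 19/5 − (7/5)² = 46/25
V_0 = 0, E_0 = 1
V_1 = 46/25·E_0 + (7/5)²·V_0 = 46/25;  E_1 = 7/5
V_2 = 46/25·E_1 + (7/5)²·V_1 = 3864/625;  E_2 = 49/25
V_3 = 46/25·E_2 + (7/5)²·V_2 = 245686/15625;  E_3 = 343/125
V_4 = 46/25·E_3 + (7/5)²·V_3 = 14010864/390625;  E_4 = 2401/625
V_5 = 46/25·E_4 + (7/5)²·V_4 = 755561086/9765625;  E_5 = 16807/3125
V_6 = 46/25·E_5 + (7/5)²·V_5 = 39438499464/244140625;  E_6 = 117649/15625
V_7 = 46/25·E_6 + (7/5)²·V_6 = 2017046692486/6103515625;  E_7 = 823543/78125
V_8 = 46/25·E_7 + (7/5)²·V_7 = 101794895588064/152587890625;  E_8 = 5764801/390625

101794895588064/152587890625


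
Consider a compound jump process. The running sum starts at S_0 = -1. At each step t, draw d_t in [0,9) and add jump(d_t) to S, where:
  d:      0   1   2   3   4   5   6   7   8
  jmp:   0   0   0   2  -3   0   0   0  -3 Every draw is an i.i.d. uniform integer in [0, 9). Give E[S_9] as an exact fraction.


Outcome values over d=0..8: [0, 0, 0, 2, -3, 0, 0, 0, -3]
Σy = -4, Σy² = 22, M = 9
μ = -4/9 = -4/9,  σ² = 22/9 − (-4/9)² = 182/81
E[S_9] = -1 + 9·(-4/9) = -5

-5


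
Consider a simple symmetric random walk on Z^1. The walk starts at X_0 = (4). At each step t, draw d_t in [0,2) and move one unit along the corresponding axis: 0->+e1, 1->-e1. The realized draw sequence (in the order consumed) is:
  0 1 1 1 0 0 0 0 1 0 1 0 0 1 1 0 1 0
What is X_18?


t=0: X=(4), d=0 → +e1, X_1=(5)
t=1: X=(5), d=1 → -e1, X_2=(4)
t=2: X=(4), d=1 → -e1, X_3=(3)
t=3: X=(3), d=1 → -e1, X_4=(2)
t=4: X=(2), d=0 → +e1, X_5=(3)
t=5: X=(3), d=0 → +e1, X_6=(4)
t=6: X=(4), d=0 → +e1, X_7=(5)
t=7: X=(5), d=0 → +e1, X_8=(6)
t=8: X=(6), d=1 → -e1, X_9=(5)
t=9: X=(5), d=0 → +e1, X_10=(6)
t=10: X=(6), d=1 → -e1, X_11=(5)
t=11: X=(5), d=0 → +e1, X_12=(6)
t=12: X=(6), d=0 → +e1, X_13=(7)
t=13: X=(7), d=1 → -e1, X_14=(6)
t=14: X=(6), d=1 → -e1, X_15=(5)
t=15: X=(5), d=0 → +e1, X_16=(6)
t=16: X=(6), d=1 → -e1, X_17=(5)
t=17: X=(5), d=0 → +e1, X_18=(6)

(6)


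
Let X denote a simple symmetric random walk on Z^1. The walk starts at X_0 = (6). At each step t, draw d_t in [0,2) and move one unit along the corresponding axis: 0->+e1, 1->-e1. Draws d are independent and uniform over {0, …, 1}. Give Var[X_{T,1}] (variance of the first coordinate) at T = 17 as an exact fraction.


Outcome values over d=0..1: [1, -1]
Σy = 0, Σy² = 2, M = 2
μ = 0/2 = 0,  σ² = 2/2 − (0)² = 1
Independent increments: Var[X_17] = 17·σ² = 17·(1) = 17

17


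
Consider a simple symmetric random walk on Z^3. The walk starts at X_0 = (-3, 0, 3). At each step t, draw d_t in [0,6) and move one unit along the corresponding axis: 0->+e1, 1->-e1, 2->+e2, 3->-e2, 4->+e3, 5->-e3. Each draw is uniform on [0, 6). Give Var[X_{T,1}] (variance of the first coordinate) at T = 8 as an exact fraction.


8/3

Outcome values over d=0..5: [1, -1, 0, 0, 0, 0]
Σy = 0, Σy² = 2, M = 6
μ = 0/6 = 0,  σ² = 2/6 − (0)² = 1/3
Independent increments: Var[X_8] = 8·σ² = 8·(1/3) = 8/3


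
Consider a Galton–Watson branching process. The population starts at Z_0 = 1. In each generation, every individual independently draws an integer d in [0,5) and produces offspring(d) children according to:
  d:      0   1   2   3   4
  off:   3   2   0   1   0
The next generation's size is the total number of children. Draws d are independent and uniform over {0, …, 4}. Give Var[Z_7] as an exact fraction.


320133596544/6103515625

Outcome values over d=0..4: [3, 2, 0, 1, 0]
Σy = 6, Σy² = 14, M = 5
μ = 6/5 = 6/5,  σ² = 14/5 − (6/5)² = 34/25
V_0 = 0, E_0 = 1
V_1 = 34/25·E_0 + (6/5)²·V_0 = 34/25;  E_1 = 6/5
V_2 = 34/25·E_1 + (6/5)²·V_1 = 2244/625;  E_2 = 36/25
V_3 = 34/25·E_2 + (6/5)²·V_2 = 111384/15625;  E_3 = 216/125
V_4 = 34/25·E_3 + (6/5)²·V_3 = 4927824/390625;  E_4 = 1296/625
V_5 = 34/25·E_4 + (6/5)²·V_4 = 204941664/9765625;  E_5 = 7776/3125
V_6 = 34/25·E_5 + (6/5)²·V_5 = 8204099904/244140625;  E_6 = 46656/15625
V_7 = 34/25·E_6 + (6/5)²·V_6 = 320133596544/6103515625;  E_7 = 279936/78125


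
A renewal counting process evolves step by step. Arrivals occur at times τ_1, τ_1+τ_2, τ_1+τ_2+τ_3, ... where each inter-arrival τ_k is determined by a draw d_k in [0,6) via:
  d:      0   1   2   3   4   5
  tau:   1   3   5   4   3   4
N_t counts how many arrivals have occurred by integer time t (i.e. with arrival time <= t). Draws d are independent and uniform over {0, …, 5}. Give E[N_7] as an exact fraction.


499147/279936

Inter-arrival values over d=0..5: [1, 3, 5, 4, 3, 4]
Each d has probability 1/6, so the pmf of τ is: f(1) = 1/6, f(3) = 1/3, f(4) = 1/3, f(5) = 1/6
Renewal equation for m(n) = E[N_n]: condition on τ_1 = k (if k <= n, one arrival plus a fresh copy on the remaining n−k steps): m(n) = F(n) + Σ_{k<=n} f(k)·m(n−k), where F(n) = P(τ <= n) and m(0) = 0
m(1) = F(1) = 1/6
m(2) = F(2) + f(1)·m(1) = 1/6 + 1/6·1/6 = 7/36
m(3) = F(3) + f(1)·m(2) = 1/2 + 1/6·7/36 = 115/216
m(4) = F(4) + f(1)·m(3) + f(3)·m(1) = 5/6 + 1/6·115/216 + 1/3·1/6 = 1267/1296
m(5) = F(5) + f(1)·m(4) + f(3)·m(2) + f(4)·m(1) = 1 + 1/6·1267/1296 + 1/3·7/36 + 1/3·1/6 = 9979/7776
m(6) = F(6) + f(1)·m(5) + f(3)·m(3) + f(4)·m(2) + f(5)·m(1) = 1 + 1/6·9979/7776 + 1/3·115/216 + 1/3·7/36 + 1/6·1/6 = 69235/46656
m(7) = F(7) + f(1)·m(6) + f(3)·m(4) + f(4)·m(3) + f(5)·m(2) = 1 + 1/6·69235/46656 + 1/3·1267/1296 + 1/3·115/216 + 1/6·7/36 = 499147/279936
E[N_7] = m(7) = 499147/279936


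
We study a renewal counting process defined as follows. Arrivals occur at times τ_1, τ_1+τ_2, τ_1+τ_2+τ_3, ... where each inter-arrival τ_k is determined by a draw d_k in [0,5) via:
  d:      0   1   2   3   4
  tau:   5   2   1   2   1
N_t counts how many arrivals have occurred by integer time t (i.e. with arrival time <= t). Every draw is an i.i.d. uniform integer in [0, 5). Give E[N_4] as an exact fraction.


1076/625

Inter-arrival values over d=0..4: [5, 2, 1, 2, 1]
Each d has probability 1/5, so the pmf of τ is: f(1) = 2/5, f(2) = 2/5, f(5) = 1/5
Renewal equation for m(n) = E[N_n]: condition on τ_1 = k (if k <= n, one arrival plus a fresh copy on the remaining n−k steps): m(n) = F(n) + Σ_{k<=n} f(k)·m(n−k), where F(n) = P(τ <= n) and m(0) = 0
m(1) = F(1) = 2/5
m(2) = F(2) + f(1)·m(1) = 4/5 + 2/5·2/5 = 24/25
m(3) = F(3) + f(1)·m(2) + f(2)·m(1) = 4/5 + 2/5·24/25 + 2/5·2/5 = 168/125
m(4) = F(4) + f(1)·m(3) + f(2)·m(2) = 4/5 + 2/5·168/125 + 2/5·24/25 = 1076/625
E[N_4] = m(4) = 1076/625


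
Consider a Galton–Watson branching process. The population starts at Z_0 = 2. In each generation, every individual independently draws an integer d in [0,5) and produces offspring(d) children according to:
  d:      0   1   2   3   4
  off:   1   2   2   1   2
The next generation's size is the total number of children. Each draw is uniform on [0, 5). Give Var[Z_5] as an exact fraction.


Outcome values over d=0..4: [1, 2, 2, 1, 2]
Σy = 8, Σy² = 14, M = 5
μ = 8/5 = 8/5,  σ² = 14/5 − (8/5)² = 6/25
V_0 = 0, E_0 = 2
V_1 = 6/25·E_0 + (8/5)²·V_0 = 12/25;  E_1 = 16/5
V_2 = 6/25·E_1 + (8/5)²·V_1 = 1248/625;  E_2 = 128/25
V_3 = 6/25·E_2 + (8/5)²·V_2 = 99072/15625;  E_3 = 1024/125
V_4 = 6/25·E_3 + (8/5)²·V_3 = 7108608/390625;  E_4 = 8192/625
V_5 = 6/25·E_4 + (8/5)²·V_4 = 485670912/9765625;  E_5 = 65536/3125

485670912/9765625


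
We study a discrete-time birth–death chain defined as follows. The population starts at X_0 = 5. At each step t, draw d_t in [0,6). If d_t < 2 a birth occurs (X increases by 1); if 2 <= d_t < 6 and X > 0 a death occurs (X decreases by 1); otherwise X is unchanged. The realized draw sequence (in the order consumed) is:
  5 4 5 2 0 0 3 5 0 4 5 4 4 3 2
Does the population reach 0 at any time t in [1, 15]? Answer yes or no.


t=0: X=5, d=5 → death, X_1=4
t=1: X=4, d=4 → death, X_2=3
t=2: X=3, d=5 → death, X_3=2
t=3: X=2, d=2 → death, X_4=1
t=4: X=1, d=0 → birth, X_5=2
t=5: X=2, d=0 → birth, X_6=3
t=6: X=3, d=3 → death, X_7=2
t=7: X=2, d=5 → death, X_8=1
t=8: X=1, d=0 → birth, X_9=2
t=9: X=2, d=4 → death, X_10=1
t=10: X=1, d=5 → death, X_11=0
t=11: X=0, d=4 → hold, X_12=0
t=12: X=0, d=4 → hold, X_13=0
t=13: X=0, d=3 → hold, X_14=0
t=14: X=0, d=2 → hold, X_15=0

yes


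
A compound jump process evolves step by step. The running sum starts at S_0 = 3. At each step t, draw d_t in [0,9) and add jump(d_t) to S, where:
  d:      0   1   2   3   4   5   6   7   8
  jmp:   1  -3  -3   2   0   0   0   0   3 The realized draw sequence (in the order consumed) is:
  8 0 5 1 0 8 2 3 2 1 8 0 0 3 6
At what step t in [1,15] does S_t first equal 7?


t=0: S=3, d=8, jump=3, S_1=6
t=1: S=6, d=0, jump=1, S_2=7
t=2: S=7, d=5, jump=0, S_3=7
t=3: S=7, d=1, jump=-3, S_4=4
t=4: S=4, d=0, jump=1, S_5=5
t=5: S=5, d=8, jump=3, S_6=8
t=6: S=8, d=2, jump=-3, S_7=5
t=7: S=5, d=3, jump=2, S_8=7
t=8: S=7, d=2, jump=-3, S_9=4
t=9: S=4, d=1, jump=-3, S_10=1
t=10: S=1, d=8, jump=3, S_11=4
t=11: S=4, d=0, jump=1, S_12=5
t=12: S=5, d=0, jump=1, S_13=6
t=13: S=6, d=3, jump=2, S_14=8
t=14: S=8, d=6, jump=0, S_15=8

2


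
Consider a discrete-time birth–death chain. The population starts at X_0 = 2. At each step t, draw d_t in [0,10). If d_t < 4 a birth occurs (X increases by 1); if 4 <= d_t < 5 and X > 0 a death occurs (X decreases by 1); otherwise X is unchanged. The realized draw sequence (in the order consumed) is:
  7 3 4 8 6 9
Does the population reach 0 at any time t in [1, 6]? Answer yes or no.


t=0: X=2, d=7 → hold, X_1=2
t=1: X=2, d=3 → birth, X_2=3
t=2: X=3, d=4 → death, X_3=2
t=3: X=2, d=8 → hold, X_4=2
t=4: X=2, d=6 → hold, X_5=2
t=5: X=2, d=9 → hold, X_6=2

no


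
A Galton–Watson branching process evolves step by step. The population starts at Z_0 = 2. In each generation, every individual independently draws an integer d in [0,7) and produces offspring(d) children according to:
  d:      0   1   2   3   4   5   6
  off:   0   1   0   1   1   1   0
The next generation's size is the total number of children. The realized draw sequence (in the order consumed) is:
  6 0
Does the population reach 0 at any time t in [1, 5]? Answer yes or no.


gen 0: Z_0=2, draws=[6, 0], offspring=[0, 0], Z_1=0
gen 1: Z_1=0, draws=[], offspring=[], Z_2=0
gen 2: Z_2=0, draws=[], offspring=[], Z_3=0
gen 3: Z_3=0, draws=[], offspring=[], Z_4=0
gen 4: Z_4=0, draws=[], offspring=[], Z_5=0

yes


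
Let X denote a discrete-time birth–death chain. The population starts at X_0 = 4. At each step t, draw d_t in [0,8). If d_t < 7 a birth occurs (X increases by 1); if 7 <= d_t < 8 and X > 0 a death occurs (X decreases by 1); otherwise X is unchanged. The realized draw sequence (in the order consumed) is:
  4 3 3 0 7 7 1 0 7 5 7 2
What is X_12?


8

t=0: X=4, d=4 → birth, X_1=5
t=1: X=5, d=3 → birth, X_2=6
t=2: X=6, d=3 → birth, X_3=7
t=3: X=7, d=0 → birth, X_4=8
t=4: X=8, d=7 → death, X_5=7
t=5: X=7, d=7 → death, X_6=6
t=6: X=6, d=1 → birth, X_7=7
t=7: X=7, d=0 → birth, X_8=8
t=8: X=8, d=7 → death, X_9=7
t=9: X=7, d=5 → birth, X_10=8
t=10: X=8, d=7 → death, X_11=7
t=11: X=7, d=2 → birth, X_12=8


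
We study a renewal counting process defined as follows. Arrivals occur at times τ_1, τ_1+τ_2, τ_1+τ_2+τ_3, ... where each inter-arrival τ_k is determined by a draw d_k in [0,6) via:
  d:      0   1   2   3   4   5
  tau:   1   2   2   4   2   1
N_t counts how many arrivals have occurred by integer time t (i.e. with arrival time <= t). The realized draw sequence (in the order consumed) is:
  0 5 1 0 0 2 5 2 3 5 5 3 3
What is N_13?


8

draw d_1=0: τ_1=1, arrival time A_1=1
draw d_2=5: τ_2=1, arrival time A_2=2
draw d_3=1: τ_3=2, arrival time A_3=4
draw d_4=0: τ_4=1, arrival time A_4=5
draw d_5=0: τ_5=1, arrival time A_5=6
draw d_6=2: τ_6=2, arrival time A_6=8
draw d_7=5: τ_7=1, arrival time A_7=9
draw d_8=2: τ_8=2, arrival time A_8=11
draw d_9=3: τ_9=4, arrival time A_9=15
draw d_10=5: τ_10=1, arrival time A_10=16
draw d_11=5: τ_11=1, arrival time A_11=17
draw d_12=3: τ_12=4, arrival time A_12=21
draw d_13=3: τ_13=4, arrival time A_13=25
N_t over t=0..13: 0:0 1:1 2:2 3:2 4:3 5:4 6:5 7:5 8:6 9:7 10:7 11:8 12:8 13:8


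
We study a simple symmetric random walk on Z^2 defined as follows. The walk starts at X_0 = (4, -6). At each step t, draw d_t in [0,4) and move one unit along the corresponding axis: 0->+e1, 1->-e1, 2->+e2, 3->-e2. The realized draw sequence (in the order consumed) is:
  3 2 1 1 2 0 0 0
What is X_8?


(5, -5)

t=0: X=(4, -6), d=3 → -e2, X_1=(4, -7)
t=1: X=(4, -7), d=2 → +e2, X_2=(4, -6)
t=2: X=(4, -6), d=1 → -e1, X_3=(3, -6)
t=3: X=(3, -6), d=1 → -e1, X_4=(2, -6)
t=4: X=(2, -6), d=2 → +e2, X_5=(2, -5)
t=5: X=(2, -5), d=0 → +e1, X_6=(3, -5)
t=6: X=(3, -5), d=0 → +e1, X_7=(4, -5)
t=7: X=(4, -5), d=0 → +e1, X_8=(5, -5)


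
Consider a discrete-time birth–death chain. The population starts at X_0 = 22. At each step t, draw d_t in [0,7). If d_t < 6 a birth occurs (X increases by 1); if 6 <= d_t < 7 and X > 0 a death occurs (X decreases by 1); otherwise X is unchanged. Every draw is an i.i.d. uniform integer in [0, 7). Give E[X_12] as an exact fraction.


214/7

X can drop by at most 1 per step and X_0 = 22 > T = 12, so X_t >= 22 − t >= 10 > 0 for every t <= 12: the floor at 0 (the 'and X > 0' condition) never binds. Hence X_12 = X_0 + Σ_{t<12} Y_t with i.i.d. increments Y_t = y(d_t) ∈ {+1, −1, 0}.
Outcome values over d=0..6: [1, 1, 1, 1, 1, 1, -1]
Σy = 5, Σy² = 7, M = 7
μ = 5/7 = 5/7,  σ² = 7/7 − (5/7)² = 24/49
E[X_12] = 22 + 12·(5/7) = 214/7


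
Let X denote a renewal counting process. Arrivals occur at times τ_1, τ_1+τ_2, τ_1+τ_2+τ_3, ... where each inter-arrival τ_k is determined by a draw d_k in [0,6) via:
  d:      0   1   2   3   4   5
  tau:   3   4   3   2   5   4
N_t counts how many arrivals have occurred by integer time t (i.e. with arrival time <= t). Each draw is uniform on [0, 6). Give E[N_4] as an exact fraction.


Inter-arrival values over d=0..5: [3, 4, 3, 2, 5, 4]
Each d has probability 1/6, so the pmf of τ is: f(2) = 1/6, f(3) = 1/3, f(4) = 1/3, f(5) = 1/6
Renewal equation for m(n) = E[N_n]: condition on τ_1 = k (if k <= n, one arrival plus a fresh copy on the remaining n−k steps): m(n) = F(n) + Σ_{k<=n} f(k)·m(n−k), where F(n) = P(τ <= n) and m(0) = 0
m(1) = F(1) = 0
m(2) = F(2) = 1/6
m(3) = F(3) = 1/2
m(4) = F(4) + f(2)·m(2) = 5/6 + 1/6·1/6 = 31/36
E[N_4] = m(4) = 31/36

31/36


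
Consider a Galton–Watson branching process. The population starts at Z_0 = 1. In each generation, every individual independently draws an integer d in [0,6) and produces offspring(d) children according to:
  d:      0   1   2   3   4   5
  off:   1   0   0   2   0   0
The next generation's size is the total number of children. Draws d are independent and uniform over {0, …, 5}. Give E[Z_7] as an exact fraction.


1/128

Outcome values over d=0..5: [1, 0, 0, 2, 0, 0]
Σy = 3, Σy² = 5, M = 6
μ = 3/6 = 1/2,  σ² = 5/6 − (1/2)² = 7/12
E[Z_0] = 1
E[Z_1] = 1/2·E[Z_0] = 1/2
E[Z_2] = 1/2·E[Z_1] = 1/4
E[Z_3] = 1/2·E[Z_2] = 1/8
E[Z_4] = 1/2·E[Z_3] = 1/16
E[Z_5] = 1/2·E[Z_4] = 1/32
E[Z_6] = 1/2·E[Z_5] = 1/64
E[Z_7] = 1/2·E[Z_6] = 1/128
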